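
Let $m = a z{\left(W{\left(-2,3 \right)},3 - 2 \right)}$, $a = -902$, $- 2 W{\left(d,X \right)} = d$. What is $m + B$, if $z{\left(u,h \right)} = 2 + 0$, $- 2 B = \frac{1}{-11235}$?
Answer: $- \frac{40535879}{22470} \approx -1804.0$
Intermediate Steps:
$B = \frac{1}{22470}$ ($B = - \frac{1}{2 \left(-11235\right)} = \left(- \frac{1}{2}\right) \left(- \frac{1}{11235}\right) = \frac{1}{22470} \approx 4.4504 \cdot 10^{-5}$)
$W{\left(d,X \right)} = - \frac{d}{2}$
$z{\left(u,h \right)} = 2$
$m = -1804$ ($m = \left(-902\right) 2 = -1804$)
$m + B = -1804 + \frac{1}{22470} = - \frac{40535879}{22470}$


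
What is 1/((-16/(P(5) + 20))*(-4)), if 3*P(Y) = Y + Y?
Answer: 35/96 ≈ 0.36458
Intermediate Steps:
P(Y) = 2*Y/3 (P(Y) = (Y + Y)/3 = (2*Y)/3 = 2*Y/3)
1/((-16/(P(5) + 20))*(-4)) = 1/((-16/((⅔)*5 + 20))*(-4)) = 1/((-16/(10/3 + 20))*(-4)) = 1/((-16/(70/3))*(-4)) = 1/(((3/70)*(-16))*(-4)) = 1/(-24/35*(-4)) = 1/(96/35) = 35/96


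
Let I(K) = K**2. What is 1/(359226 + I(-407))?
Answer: 1/524875 ≈ 1.9052e-6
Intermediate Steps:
1/(359226 + I(-407)) = 1/(359226 + (-407)**2) = 1/(359226 + 165649) = 1/524875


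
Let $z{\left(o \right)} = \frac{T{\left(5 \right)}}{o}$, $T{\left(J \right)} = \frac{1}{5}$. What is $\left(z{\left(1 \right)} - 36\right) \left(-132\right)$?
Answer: $\frac{23628}{5} \approx 4725.6$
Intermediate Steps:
$T{\left(J \right)} = \frac{1}{5}$
$z{\left(o \right)} = \frac{1}{5 o}$
$\left(z{\left(1 \right)} - 36\right) \left(-132\right) = \left(\frac{1}{5 \cdot 1} - 36\right) \left(-132\right) = \left(\frac{1}{5} \cdot 1 - 36\right) \left(-132\right) = \left(\frac{1}{5} - 36\right) \left(-132\right) = \left(- \frac{179}{5}\right) \left(-132\right) = \frac{23628}{5}$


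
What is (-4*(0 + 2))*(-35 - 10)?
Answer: 360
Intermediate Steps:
(-4*(0 + 2))*(-35 - 10) = -4*2*(-45) = -8*(-45) = 360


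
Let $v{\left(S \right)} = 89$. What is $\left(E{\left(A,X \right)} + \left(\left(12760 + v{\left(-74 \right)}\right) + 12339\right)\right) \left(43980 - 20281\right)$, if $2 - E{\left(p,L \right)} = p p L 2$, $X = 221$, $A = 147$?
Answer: $-225756389612$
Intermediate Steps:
$E{\left(p,L \right)} = 2 - 2 L p^{2}$ ($E{\left(p,L \right)} = 2 - p p L 2 = 2 - p L p 2 = 2 - L p^{2} \cdot 2 = 2 - 2 L p^{2}$)
$\left(E{\left(A,X \right)} + \left(\left(12760 + v{\left(-74 \right)}\right) + 12339\right)\right) \left(43980 - 20281\right) = \left(\left(2 - 442 \cdot 147^{2}\right) + \left(\left(12760 + 89\right) + 12339\right)\right) \left(43980 - 20281\right) = \left(\left(2 - 442 \cdot 21609\right) + \left(12849 + 12339\right)\right) 23699 = \left(\left(2 - 9551178\right) + 25188\right) 23699 = \left(-9551176 + 25188\right) 23699 = \left(-9525988\right) 23699 = -225756389612$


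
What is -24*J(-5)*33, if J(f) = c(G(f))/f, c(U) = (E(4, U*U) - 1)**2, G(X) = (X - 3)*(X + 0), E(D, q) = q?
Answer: 2024986392/5 ≈ 4.0500e+8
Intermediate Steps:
G(X) = X*(-3 + X) (G(X) = (-3 + X)*X = X*(-3 + X))
c(U) = (-1 + U**2)**2 (c(U) = (U*U - 1)**2 = (U**2 - 1)**2 = (-1 + U**2)**2)
J(f) = (-1 + f**2*(-3 + f)**2)**2/f (J(f) = (-1 + (f*(-3 + f))**2)**2/f = (-1 + f**2*(-3 + f)**2)**2/f)
-24*J(-5)*33 = -24*(-1 + (-5)**2*(-3 - 5)**2)**2/(-5)*33 = -(-24)*(-1 + 25*(-8)**2)**2/5*33 = -(-24)*(-1 + 25*64)**2/5*33 = -(-24)*(-1 + 1600)**2/5*33 = -(-24)*1599**2/5*33 = -(-24)*2556801/5*33 = -24*(-2556801/5)*33 = (61363224/5)*33 = 2024986392/5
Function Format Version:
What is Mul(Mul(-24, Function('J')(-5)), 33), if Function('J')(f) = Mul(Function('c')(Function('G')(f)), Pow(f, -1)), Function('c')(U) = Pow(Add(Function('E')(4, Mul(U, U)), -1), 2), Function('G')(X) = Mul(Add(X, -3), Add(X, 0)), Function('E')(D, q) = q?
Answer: Rational(2024986392, 5) ≈ 4.0500e+8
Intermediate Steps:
Function('G')(X) = Mul(X, Add(-3, X)) (Function('G')(X) = Mul(Add(-3, X), X) = Mul(X, Add(-3, X)))
Function('c')(U) = Pow(Add(-1, Pow(U, 2)), 2) (Function('c')(U) = Pow(Add(Mul(U, U), -1), 2) = Pow(Add(Pow(U, 2), -1), 2) = Pow(Add(-1, Pow(U, 2)), 2))
Function('J')(f) = Mul(Pow(f, -1), Pow(Add(-1, Mul(Pow(f, 2), Pow(Add(-3, f), 2))), 2)) (Function('J')(f) = Mul(Pow(Add(-1, Pow(Mul(f, Add(-3, f)), 2)), 2), Pow(f, -1)) = Mul(Pow(Add(-1, Mul(Pow(f, 2), Pow(Add(-3, f), 2))), 2), Pow(f, -1)) = Mul(Pow(f, -1), Pow(Add(-1, Mul(Pow(f, 2), Pow(Add(-3, f), 2))), 2)))
Mul(Mul(-24, Function('J')(-5)), 33) = Mul(Mul(-24, Mul(Pow(-5, -1), Pow(Add(-1, Mul(Pow(-5, 2), Pow(Add(-3, -5), 2))), 2))), 33) = Mul(Mul(-24, Mul(Rational(-1, 5), Pow(Add(-1, Mul(25, Pow(-8, 2))), 2))), 33) = Mul(Mul(-24, Mul(Rational(-1, 5), Pow(Add(-1, Mul(25, 64)), 2))), 33) = Mul(Mul(-24, Mul(Rational(-1, 5), Pow(Add(-1, 1600), 2))), 33) = Mul(Mul(-24, Mul(Rational(-1, 5), Pow(1599, 2))), 33) = Mul(Mul(-24, Mul(Rational(-1, 5), 2556801)), 33) = Mul(Mul(-24, Rational(-2556801, 5)), 33) = Mul(Rational(61363224, 5), 33) = Rational(2024986392, 5)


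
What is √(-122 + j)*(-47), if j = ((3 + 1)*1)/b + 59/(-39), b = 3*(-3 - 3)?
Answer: -47*I*√188201/39 ≈ -522.81*I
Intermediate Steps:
b = -18 (b = 3*(-6) = -18)
j = -203/117 (j = ((3 + 1)*1)/(-18) + 59/(-39) = (4*1)*(-1/18) + 59*(-1/39) = 4*(-1/18) - 59/39 = -2/9 - 59/39 = -203/117 ≈ -1.7350)
√(-122 + j)*(-47) = √(-122 - 203/117)*(-47) = √(-14477/117)*(-47) = (I*√188201/39)*(-47) = -47*I*√188201/39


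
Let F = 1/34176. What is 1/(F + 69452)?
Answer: 34176/2373591553 ≈ 1.4398e-5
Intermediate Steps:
F = 1/34176 ≈ 2.9260e-5
1/(F + 69452) = 1/(1/34176 + 69452) = 1/(2373591553/34176) = 34176/2373591553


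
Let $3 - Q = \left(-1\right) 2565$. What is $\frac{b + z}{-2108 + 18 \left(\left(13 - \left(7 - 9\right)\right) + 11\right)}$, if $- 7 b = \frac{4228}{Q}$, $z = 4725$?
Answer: $- \frac{3033299}{1052880} \approx -2.881$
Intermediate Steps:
$Q = 2568$ ($Q = 3 - \left(-1\right) 2565 = 3 - -2565 = 3 + 2565 = 2568$)
$b = - \frac{151}{642}$ ($b = - \frac{4228 \cdot \frac{1}{2568}}{7} = \left(- \frac{1}{7}\right) \frac{1057}{642} = - \frac{151}{642} \approx -0.2352$)
$\frac{b + z}{-2108 + 18 \left(\left(13 - \left(7 - 9\right)\right) + 11\right)} = \frac{- \frac{151}{642} + 4725}{-2108 + 18 \left(\left(13 - \left(7 - 9\right)\right) + 11\right)} = \frac{3033299}{642 \left(-2108 + 18 \left(\left(13 - \left(7 - 9\right)\right) + 11\right)\right)} = \frac{3033299}{642 \left(-2108 + 18 \left(\left(13 - -2\right) + 11\right)\right)} = \frac{3033299}{642 \left(-2108 + 18 \left(\left(13 + 2\right) + 11\right)\right)} = \frac{3033299}{642 \left(-2108 + 18 \left(15 + 11\right)\right)} = \frac{3033299}{642 \left(-2108 + 18 \cdot 26\right)} = \frac{3033299}{642 \left(-2108 + 468\right)} = \frac{3033299}{642 \left(-1640\right)} = \frac{3033299}{642} \left(- \frac{1}{1640}\right) = - \frac{3033299}{1052880}$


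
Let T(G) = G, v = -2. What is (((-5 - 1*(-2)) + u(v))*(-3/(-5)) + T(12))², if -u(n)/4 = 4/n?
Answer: 225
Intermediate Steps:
u(n) = -16/n
(((-5 - 1*(-2)) + u(v))*(-3/(-5)) + T(12))² = (((-5 - 1*(-2)) - 16/(-2))*(-3/(-5)) + 12)² = (((-5 + 2) - 16*(-½))*(-3*(-⅕)) + 12)² = ((-3 + 8)*(⅗) + 12)² = (5*(⅗) + 12)² = (3 + 12)² = 15² = 225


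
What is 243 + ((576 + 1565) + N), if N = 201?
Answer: 2585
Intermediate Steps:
243 + ((576 + 1565) + N) = 243 + ((576 + 1565) + 201) = 243 + (2141 + 201) = 243 + 2342 = 2585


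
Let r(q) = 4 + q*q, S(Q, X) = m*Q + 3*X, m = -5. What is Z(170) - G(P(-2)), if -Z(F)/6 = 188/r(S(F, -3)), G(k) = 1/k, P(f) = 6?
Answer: -744653/4427310 ≈ -0.16820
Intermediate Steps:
S(Q, X) = -5*Q + 3*X
r(q) = 4 + q**2
Z(F) = -1128/(4 + (-9 - 5*F)**2) (Z(F) = -1128/(4 + (-5*F + 3*(-3))**2) = -1128/(4 + (-5*F - 9)**2) = -1128/(4 + (-9 - 5*F)**2))
Z(170) - G(P(-2)) = -1128/(4 + (9 + 5*170)**2) - 1/6 = -1128/(4 + (9 + 850)**2) - 1*1/6 = -1128/(4 + 859**2) - 1/6 = -1128/(4 + 737881) - 1/6 = -1128/737885 - 1/6 = -744653/4427310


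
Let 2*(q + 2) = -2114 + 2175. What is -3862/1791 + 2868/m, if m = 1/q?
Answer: 146388896/1791 ≈ 81736.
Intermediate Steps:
q = 57/2 (q = -2 + (-2114 + 2175)/2 = -2 + (½)*61 = -2 + 61/2 = 57/2 ≈ 28.500)
m = 2/57 (m = 1/(57/2) = 2/57 ≈ 0.035088)
-3862/1791 + 2868/m = -3862/1791 + 2868/(2/57) = -3862*1/1791 + 2868*(57/2) = -3862/1791 + 81738 = 146388896/1791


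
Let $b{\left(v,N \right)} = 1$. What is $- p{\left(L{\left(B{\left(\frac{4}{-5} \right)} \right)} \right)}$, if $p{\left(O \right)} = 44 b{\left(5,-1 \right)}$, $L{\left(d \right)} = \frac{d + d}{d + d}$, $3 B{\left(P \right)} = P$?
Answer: $-44$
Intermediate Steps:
$B{\left(P \right)} = \frac{P}{3}$
$L{\left(d \right)} = 1$ ($L{\left(d \right)} = \frac{2 d}{2 d} = 2 d \frac{1}{2 d} = 1$)
$p{\left(O \right)} = 44$ ($p{\left(O \right)} = 44 \cdot 1 = 44$)
$- p{\left(L{\left(B{\left(\frac{4}{-5} \right)} \right)} \right)} = \left(-1\right) 44 = -44$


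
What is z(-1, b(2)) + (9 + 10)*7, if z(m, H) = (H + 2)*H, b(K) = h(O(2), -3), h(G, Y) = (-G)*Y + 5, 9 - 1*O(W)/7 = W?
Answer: 23541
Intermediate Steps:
O(W) = 63 - 7*W
h(G, Y) = 5 - G*Y (h(G, Y) = -G*Y + 5 = 5 - G*Y)
b(K) = 152 (b(K) = 5 - 1*(63 - 7*2)*(-3) = 5 - 1*(63 - 14)*(-3) = 5 - 1*49*(-3) = 5 + 147 = 152)
z(m, H) = H*(2 + H) (z(m, H) = (2 + H)*H = H*(2 + H))
z(-1, b(2)) + (9 + 10)*7 = 152*(2 + 152) + (9 + 10)*7 = 152*154 + 19*7 = 23408 + 133 = 23541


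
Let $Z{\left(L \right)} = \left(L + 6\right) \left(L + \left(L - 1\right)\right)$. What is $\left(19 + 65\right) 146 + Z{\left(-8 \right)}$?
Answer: $12298$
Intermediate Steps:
$Z{\left(L \right)} = \left(-1 + 2 L\right) \left(6 + L\right)$ ($Z{\left(L \right)} = \left(6 + L\right) \left(L + \left(L - 1\right)\right) = \left(6 + L\right) \left(L + \left(-1 + L\right)\right) = \left(6 + L\right) \left(-1 + 2 L\right) = \left(-1 + 2 L\right) \left(6 + L\right)$)
$\left(19 + 65\right) 146 + Z{\left(-8 \right)} = \left(19 + 65\right) 146 + \left(-6 + 2 \left(-8\right)^{2} + 11 \left(-8\right)\right) = 84 \cdot 146 - -34 = 12264 - -34 = 12264 + 34 = 12298$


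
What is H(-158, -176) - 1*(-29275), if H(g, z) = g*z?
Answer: 57083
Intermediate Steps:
H(-158, -176) - 1*(-29275) = -158*(-176) - 1*(-29275) = 27808 + 29275 = 57083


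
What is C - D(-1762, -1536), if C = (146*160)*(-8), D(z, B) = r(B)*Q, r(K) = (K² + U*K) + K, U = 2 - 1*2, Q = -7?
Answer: 16317440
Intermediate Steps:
U = 0 (U = 2 - 2 = 0)
r(K) = K + K² (r(K) = (K² + 0*K) + K = (K² + 0) + K = K² + K = K + K²)
D(z, B) = -7*B*(1 + B) (D(z, B) = (B*(1 + B))*(-7) = -7*B*(1 + B))
C = -186880 (C = 23360*(-8) = -186880)
C - D(-1762, -1536) = -186880 - (-7)*(-1536)*(1 - 1536) = -186880 - (-7)*(-1536)*(-1535) = -186880 - 1*(-16504320) = -186880 + 16504320 = 16317440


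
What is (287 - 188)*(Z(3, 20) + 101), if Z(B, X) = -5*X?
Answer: 99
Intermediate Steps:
(287 - 188)*(Z(3, 20) + 101) = (287 - 188)*(-5*20 + 101) = 99*(-100 + 101) = 99*1 = 99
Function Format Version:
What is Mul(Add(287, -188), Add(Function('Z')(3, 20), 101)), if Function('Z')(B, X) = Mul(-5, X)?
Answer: 99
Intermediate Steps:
Mul(Add(287, -188), Add(Function('Z')(3, 20), 101)) = Mul(Add(287, -188), Add(Mul(-5, 20), 101)) = Mul(99, Add(-100, 101)) = Mul(99, 1) = 99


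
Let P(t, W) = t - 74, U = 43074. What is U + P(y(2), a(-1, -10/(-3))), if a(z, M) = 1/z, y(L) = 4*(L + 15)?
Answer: 43068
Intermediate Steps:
y(L) = 60 + 4*L (y(L) = 4*(15 + L) = 60 + 4*L)
P(t, W) = -74 + t
U + P(y(2), a(-1, -10/(-3))) = 43074 + (-74 + (60 + 4*2)) = 43074 + (-74 + (60 + 8)) = 43074 + (-74 + 68) = 43074 - 6 = 43068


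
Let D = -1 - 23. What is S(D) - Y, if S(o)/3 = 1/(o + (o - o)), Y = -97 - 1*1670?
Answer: 14135/8 ≈ 1766.9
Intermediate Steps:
D = -24
Y = -1767 (Y = -97 - 1670 = -1767)
S(o) = 3/o (S(o) = 3/(o + (o - o)) = 3/(o + 0) = 3/o)
S(D) - Y = 3/(-24) - 1*(-1767) = 3*(-1/24) + 1767 = -1/8 + 1767 = 14135/8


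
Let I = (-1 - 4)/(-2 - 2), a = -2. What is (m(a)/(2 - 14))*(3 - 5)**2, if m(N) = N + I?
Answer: 1/4 ≈ 0.25000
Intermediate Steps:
I = 5/4 (I = -5/(-4) = -5*(-1/4) = 5/4 ≈ 1.2500)
m(N) = 5/4 + N (m(N) = N + 5/4 = 5/4 + N)
(m(a)/(2 - 14))*(3 - 5)**2 = ((5/4 - 2)/(2 - 14))*(3 - 5)**2 = (-3/4/(-12))*(-2)**2 = -1/12*(-3/4)*4 = (1/16)*4 = 1/4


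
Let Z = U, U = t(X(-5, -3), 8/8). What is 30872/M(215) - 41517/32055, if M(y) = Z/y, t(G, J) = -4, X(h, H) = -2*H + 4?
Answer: -17730382289/10685 ≈ -1.6594e+6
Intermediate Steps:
X(h, H) = 4 - 2*H
U = -4
Z = -4
M(y) = -4/y
30872/M(215) - 41517/32055 = 30872/((-4/215)) - 41517/32055 = 30872/((-4*1/215)) - 41517*1/32055 = 30872/(-4/215) - 13839/10685 = 30872*(-215/4) - 13839/10685 = -1659370 - 13839/10685 = -17730382289/10685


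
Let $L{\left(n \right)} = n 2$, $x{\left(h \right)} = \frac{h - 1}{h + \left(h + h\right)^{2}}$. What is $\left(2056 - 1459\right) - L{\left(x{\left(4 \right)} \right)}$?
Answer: $\frac{20295}{34} \approx 596.91$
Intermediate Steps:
$x{\left(h \right)} = \frac{-1 + h}{h + 4 h^{2}}$ ($x{\left(h \right)} = \frac{-1 + h}{h + \left(2 h\right)^{2}} = \frac{-1 + h}{h + 4 h^{2}}$)
$L{\left(n \right)} = 2 n$
$\left(2056 - 1459\right) - L{\left(x{\left(4 \right)} \right)} = \left(2056 - 1459\right) - 2 \frac{-1 + 4}{4 \left(1 + 4 \cdot 4\right)} = \left(2056 - 1459\right) - 2 \cdot \frac{1}{4} \frac{1}{1 + 16} \cdot 3 = 597 - 2 \cdot \frac{1}{4} \cdot \frac{1}{17} \cdot 3 = 597 - 2 \cdot \frac{3}{68} = 597 - \frac{3}{34} = \frac{20295}{34}$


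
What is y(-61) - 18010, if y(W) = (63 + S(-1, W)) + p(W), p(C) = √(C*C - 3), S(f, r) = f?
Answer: -17948 + 13*√22 ≈ -17887.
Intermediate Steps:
p(C) = √(-3 + C²) (p(C) = √(C² - 3) = √(-3 + C²))
y(W) = 62 + √(-3 + W²) (y(W) = (63 - 1) + √(-3 + W²) = 62 + √(-3 + W²))
y(-61) - 18010 = (62 + √(-3 + (-61)²)) - 18010 = (62 + √(-3 + 3721)) - 18010 = (62 + √3718) - 18010 = (62 + 13*√22) - 18010 = -17948 + 13*√22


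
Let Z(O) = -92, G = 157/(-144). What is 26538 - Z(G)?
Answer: 26630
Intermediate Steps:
G = -157/144 (G = 157*(-1/144) = -157/144 ≈ -1.0903)
26538 - Z(G) = 26538 - 1*(-92) = 26538 + 92 = 26630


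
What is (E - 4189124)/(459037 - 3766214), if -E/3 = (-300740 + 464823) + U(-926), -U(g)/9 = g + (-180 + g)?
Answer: 4736237/3307177 ≈ 1.4321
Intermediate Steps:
U(g) = 1620 - 18*g (U(g) = -9*(g + (-180 + g)) = -9*(-180 + 2*g) = 1620 - 18*g)
E = -547113 (E = -3*((-300740 + 464823) + (1620 - 18*(-926))) = -3*(164083 + (1620 + 16668)) = -3*(164083 + 18288) = -3*182371 = -547113)
(E - 4189124)/(459037 - 3766214) = (-547113 - 4189124)/(459037 - 3766214) = -4736237/(-3307177) = -4736237*(-1/3307177) = 4736237/3307177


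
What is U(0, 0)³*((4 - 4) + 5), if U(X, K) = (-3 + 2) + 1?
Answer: 0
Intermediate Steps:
U(X, K) = 0 (U(X, K) = -1 + 1 = 0)
U(0, 0)³*((4 - 4) + 5) = 0³*((4 - 4) + 5) = 0*(0 + 5) = 0*5 = 0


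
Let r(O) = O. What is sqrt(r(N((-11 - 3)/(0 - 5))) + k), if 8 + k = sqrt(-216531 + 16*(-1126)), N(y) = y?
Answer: sqrt(-130 + 25*I*sqrt(234547))/5 ≈ 15.478 + 15.645*I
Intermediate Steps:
k = -8 + I*sqrt(234547) (k = -8 + sqrt(-216531 + 16*(-1126)) = -8 + sqrt(-216531 - 18016) = -8 + sqrt(-234547) = -8 + I*sqrt(234547) ≈ -8.0 + 484.3*I)
sqrt(r(N((-11 - 3)/(0 - 5))) + k) = sqrt((-11 - 3)/(0 - 5) + (-8 + I*sqrt(234547))) = sqrt(-14/(-5) + (-8 + I*sqrt(234547))) = sqrt(-14*(-1/5) + (-8 + I*sqrt(234547))) = sqrt(14/5 + (-8 + I*sqrt(234547))) = sqrt(-26/5 + I*sqrt(234547))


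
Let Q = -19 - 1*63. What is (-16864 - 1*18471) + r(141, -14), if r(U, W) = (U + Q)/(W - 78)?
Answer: -3250879/92 ≈ -35336.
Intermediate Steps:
Q = -82 (Q = -19 - 63 = -82)
r(U, W) = (-82 + U)/(-78 + W) (r(U, W) = (U - 82)/(W - 78) = (-82 + U)/(-78 + W))
(-16864 - 1*18471) + r(141, -14) = (-16864 - 1*18471) + (-82 + 141)/(-78 - 14) = (-16864 - 18471) + 59/(-92) = -35335 - 1/92*59 = -35335 - 59/92 = -3250879/92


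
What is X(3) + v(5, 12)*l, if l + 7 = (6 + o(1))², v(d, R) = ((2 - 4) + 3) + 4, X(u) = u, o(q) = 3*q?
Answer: 373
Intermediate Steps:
v(d, R) = 5 (v(d, R) = (-2 + 3) + 4 = 1 + 4 = 5)
l = 74 (l = -7 + (6 + 3*1)² = -7 + (6 + 3)² = -7 + 9² = -7 + 81 = 74)
X(3) + v(5, 12)*l = 3 + 5*74 = 3 + 370 = 373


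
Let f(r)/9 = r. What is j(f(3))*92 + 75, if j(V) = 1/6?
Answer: 271/3 ≈ 90.333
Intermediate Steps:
f(r) = 9*r
j(V) = ⅙
j(f(3))*92 + 75 = (⅙)*92 + 75 = 46/3 + 75 = 271/3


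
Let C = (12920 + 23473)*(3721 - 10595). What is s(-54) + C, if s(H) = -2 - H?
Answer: -250165430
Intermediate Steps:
C = -250165482 (C = 36393*(-6874) = -250165482)
s(-54) + C = (-2 - 1*(-54)) - 250165482 = (-2 + 54) - 250165482 = 52 - 250165482 = -250165430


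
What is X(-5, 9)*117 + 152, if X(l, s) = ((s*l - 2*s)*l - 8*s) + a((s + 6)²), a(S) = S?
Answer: 54908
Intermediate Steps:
X(l, s) = (6 + s)² - 8*s + l*(-2*s + l*s) (X(l, s) = ((s*l - 2*s)*l - 8*s) + (s + 6)² = ((l*s - 2*s)*l - 8*s) + (6 + s)² = ((-2*s + l*s)*l - 8*s) + (6 + s)² = (l*(-2*s + l*s) - 8*s) + (6 + s)² = (-8*s + l*(-2*s + l*s)) + (6 + s)² = (6 + s)² - 8*s + l*(-2*s + l*s))
X(-5, 9)*117 + 152 = ((6 + 9)² - 8*9 + 9*(-5)² - 2*(-5)*9)*117 + 152 = (15² - 72 + 9*25 + 90)*117 + 152 = (225 - 72 + 225 + 90)*117 + 152 = 468*117 + 152 = 54756 + 152 = 54908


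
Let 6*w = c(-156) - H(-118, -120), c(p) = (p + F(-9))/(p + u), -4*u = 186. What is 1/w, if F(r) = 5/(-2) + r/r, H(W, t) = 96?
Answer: -54/857 ≈ -0.063010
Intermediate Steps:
u = -93/2 (u = -1/4*186 = -93/2 ≈ -46.500)
F(r) = -3/2 (F(r) = 5*(-1/2) + 1 = -5/2 + 1 = -3/2)
c(p) = (-3/2 + p)/(-93/2 + p) (c(p) = (p - 3/2)/(p - 93/2) = (-3/2 + p)/(-93/2 + p))
w = -857/54 (w = ((-3 + 2*(-156))/(-93 + 2*(-156)) - 1*96)/6 = ((-3 - 312)/(-93 - 312) - 96)/6 = (-315/(-405) - 96)/6 = (-1/405*(-315) - 96)/6 = (7/9 - 96)/6 = (1/6)*(-857/9) = -857/54 ≈ -15.870)
1/w = 1/(-857/54) = -54/857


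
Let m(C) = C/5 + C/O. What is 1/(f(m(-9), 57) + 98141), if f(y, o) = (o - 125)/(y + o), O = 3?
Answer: 261/25614461 ≈ 1.0190e-5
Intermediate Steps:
m(C) = 8*C/15 (m(C) = C/5 + C/3 = 8*C/15)
f(y, o) = (-125 + o)/(o + y)
1/(f(m(-9), 57) + 98141) = 1/((-125 + 57)/(57 + (8/15)*(-9)) + 98141) = 1/(-68/(57 - 24/5) + 98141) = 1/(-68/(261/5) + 98141) = 1/((5/261)*(-68) + 98141) = 1/(-340/261 + 98141) = 1/(25614461/261) = 261/25614461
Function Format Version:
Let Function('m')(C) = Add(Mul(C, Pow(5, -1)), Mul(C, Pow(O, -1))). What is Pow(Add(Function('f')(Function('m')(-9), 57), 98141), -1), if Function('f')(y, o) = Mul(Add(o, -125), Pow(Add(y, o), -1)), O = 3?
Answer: Rational(261, 25614461) ≈ 1.0190e-5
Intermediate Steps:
Function('m')(C) = Mul(Rational(8, 15), C) (Function('m')(C) = Add(Mul(C, Pow(5, -1)), Mul(C, Pow(3, -1))) = Add(Mul(C, Rational(1, 5)), Mul(C, Rational(1, 3))) = Add(Mul(Rational(1, 5), C), Mul(Rational(1, 3), C)) = Mul(Rational(8, 15), C))
Function('f')(y, o) = Mul(Pow(Add(o, y), -1), Add(-125, o)) (Function('f')(y, o) = Mul(Add(-125, o), Pow(Add(o, y), -1)) = Mul(Pow(Add(o, y), -1), Add(-125, o)))
Pow(Add(Function('f')(Function('m')(-9), 57), 98141), -1) = Pow(Add(Mul(Pow(Add(57, Mul(Rational(8, 15), -9)), -1), Add(-125, 57)), 98141), -1) = Pow(Add(Mul(Pow(Add(57, Rational(-24, 5)), -1), -68), 98141), -1) = Pow(Add(Mul(Pow(Rational(261, 5), -1), -68), 98141), -1) = Pow(Add(Mul(Rational(5, 261), -68), 98141), -1) = Pow(Add(Rational(-340, 261), 98141), -1) = Pow(Rational(25614461, 261), -1) = Rational(261, 25614461)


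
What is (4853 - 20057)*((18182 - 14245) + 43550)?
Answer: -721992348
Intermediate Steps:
(4853 - 20057)*((18182 - 14245) + 43550) = -15204*(3937 + 43550) = -15204*47487 = -721992348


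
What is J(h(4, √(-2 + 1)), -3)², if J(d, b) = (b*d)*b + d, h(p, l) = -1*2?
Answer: 400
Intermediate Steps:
h(p, l) = -2
J(d, b) = d + d*b² (J(d, b) = d*b² + d = d + d*b²)
J(h(4, √(-2 + 1)), -3)² = (-2*(1 + (-3)²))² = (-2*(1 + 9))² = (-2*10)² = (-20)² = 400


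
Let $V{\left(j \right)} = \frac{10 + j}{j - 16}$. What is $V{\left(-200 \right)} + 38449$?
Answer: $\frac{4152587}{108} \approx 38450.0$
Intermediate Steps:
$V{\left(j \right)} = \frac{10 + j}{-16 + j}$
$V{\left(-200 \right)} + 38449 = \frac{10 - 200}{-16 - 200} + 38449 = \frac{1}{-216} \left(-190\right) + 38449 = \left(- \frac{1}{216}\right) \left(-190\right) + 38449 = \frac{95}{108} + 38449 = \frac{4152587}{108}$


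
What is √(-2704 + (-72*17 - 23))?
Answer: 3*I*√439 ≈ 62.857*I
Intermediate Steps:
√(-2704 + (-72*17 - 23)) = √(-2704 + (-1224 - 23)) = √(-2704 - 1247) = √(-3951) = 3*I*√439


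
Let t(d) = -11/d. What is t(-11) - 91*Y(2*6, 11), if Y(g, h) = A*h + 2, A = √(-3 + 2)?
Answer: -181 - 1001*I ≈ -181.0 - 1001.0*I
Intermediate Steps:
A = I (A = √(-1) = I ≈ 1.0*I)
Y(g, h) = 2 + I*h (Y(g, h) = I*h + 2 = 2 + I*h)
t(-11) - 91*Y(2*6, 11) = -11/(-11) - 91*(2 + I*11) = -11*(-1/11) - 91*(2 + 11*I) = 1 + (-182 - 1001*I) = -181 - 1001*I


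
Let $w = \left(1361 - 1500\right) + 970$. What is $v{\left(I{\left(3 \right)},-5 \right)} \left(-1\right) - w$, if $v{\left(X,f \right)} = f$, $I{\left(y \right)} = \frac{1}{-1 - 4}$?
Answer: $-826$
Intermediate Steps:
$I{\left(y \right)} = - \frac{1}{5}$ ($I{\left(y \right)} = \frac{1}{-5} = - \frac{1}{5}$)
$w = 831$ ($w = -139 + 970 = 831$)
$v{\left(I{\left(3 \right)},-5 \right)} \left(-1\right) - w = \left(-5\right) \left(-1\right) - 831 = 5 - 831 = -826$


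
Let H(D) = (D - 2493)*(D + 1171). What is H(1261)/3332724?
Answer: -749056/833181 ≈ -0.89903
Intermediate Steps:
H(D) = (-2493 + D)*(1171 + D)
H(1261)/3332724 = (-2919303 + 1261**2 - 1322*1261)/3332724 = (-2919303 + 1590121 - 1667042)*(1/3332724) = -2996224*1/3332724 = -749056/833181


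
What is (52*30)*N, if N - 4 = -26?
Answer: -34320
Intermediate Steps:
N = -22 (N = 4 - 26 = -22)
(52*30)*N = (52*30)*(-22) = 1560*(-22) = -34320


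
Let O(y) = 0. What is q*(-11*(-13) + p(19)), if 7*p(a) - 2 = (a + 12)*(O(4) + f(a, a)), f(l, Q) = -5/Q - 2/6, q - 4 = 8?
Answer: 224468/133 ≈ 1687.7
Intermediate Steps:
q = 12 (q = 4 + 8 = 12)
f(l, Q) = -⅓ - 5/Q (f(l, Q) = -5/Q - 2*⅙ = -5/Q - ⅓ = -⅓ - 5/Q)
p(a) = 2/7 + (-15 - a)*(12 + a)/(21*a) (p(a) = 2/7 + ((a + 12)*(0 + (-15 - a)/(3*a)))/7 = 2/7 + ((12 + a)*((-15 - a)/(3*a)))/7 = 2/7 + ((-15 - a)*(12 + a)/(3*a))/7 = 2/7 + (-15 - a)*(12 + a)/(21*a))
q*(-11*(-13) + p(19)) = 12*(-11*(-13) + (-1 - 60/7/19 - 1/21*19)) = 12*(143 + (-1 - 60/7*1/19 - 19/21)) = 12*(143 + (-1 - 60/133 - 19/21)) = 12*(143 - 940/399) = 12*(56117/399) = 224468/133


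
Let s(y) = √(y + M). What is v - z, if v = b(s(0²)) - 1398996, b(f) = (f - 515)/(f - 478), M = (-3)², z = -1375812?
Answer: -11011888/475 ≈ -23183.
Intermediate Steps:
M = 9
s(y) = √(9 + y) (s(y) = √(y + 9) = √(9 + y))
b(f) = (-515 + f)/(-478 + f)
v = -664522588/475 (v = (-515 + √(9 + 0²))/(-478 + √(9 + 0²)) - 1398996 = (-515 + √(9 + 0))/(-478 + √(9 + 0)) - 1398996 = (-515 + √9)/(-478 + √9) - 1398996 = (-515 + 3)/(-478 + 3) - 1398996 = -512/(-475) - 1398996 = -1/475*(-512) - 1398996 = 512/475 - 1398996 = -664522588/475 ≈ -1.3990e+6)
v - z = -664522588/475 - 1*(-1375812) = -664522588/475 + 1375812 = -11011888/475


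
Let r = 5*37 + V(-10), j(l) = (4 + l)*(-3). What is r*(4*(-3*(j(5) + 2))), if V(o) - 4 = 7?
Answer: 58800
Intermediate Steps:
V(o) = 11 (V(o) = 4 + 7 = 11)
j(l) = -12 - 3*l
r = 196 (r = 5*37 + 11 = 185 + 11 = 196)
r*(4*(-3*(j(5) + 2))) = 196*(4*(-3*((-12 - 3*5) + 2))) = 196*(4*(-3*((-12 - 15) + 2))) = 196*(4*(-3*(-27 + 2))) = 196*(4*(-3*(-25))) = 196*(4*75) = 196*300 = 58800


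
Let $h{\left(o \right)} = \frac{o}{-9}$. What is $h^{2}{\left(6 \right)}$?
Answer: $\frac{4}{9} \approx 0.44444$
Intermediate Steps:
$h{\left(o \right)} = - \frac{o}{9}$ ($h{\left(o \right)} = o \left(- \frac{1}{9}\right) = - \frac{o}{9}$)
$h^{2}{\left(6 \right)} = \left(\left(- \frac{1}{9}\right) 6\right)^{2} = \left(- \frac{2}{3}\right)^{2} = \frac{4}{9}$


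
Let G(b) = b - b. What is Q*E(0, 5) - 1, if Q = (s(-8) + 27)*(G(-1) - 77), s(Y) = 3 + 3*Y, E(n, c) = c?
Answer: -2311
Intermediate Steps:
G(b) = 0
Q = -462 (Q = ((3 + 3*(-8)) + 27)*(0 - 77) = ((3 - 24) + 27)*(-77) = (-21 + 27)*(-77) = 6*(-77) = -462)
Q*E(0, 5) - 1 = -462*5 - 1 = -2310 - 1 = -2311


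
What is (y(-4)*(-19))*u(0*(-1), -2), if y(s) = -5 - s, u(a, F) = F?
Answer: -38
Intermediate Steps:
(y(-4)*(-19))*u(0*(-1), -2) = ((-5 - 1*(-4))*(-19))*(-2) = ((-5 + 4)*(-19))*(-2) = -1*(-19)*(-2) = 19*(-2) = -38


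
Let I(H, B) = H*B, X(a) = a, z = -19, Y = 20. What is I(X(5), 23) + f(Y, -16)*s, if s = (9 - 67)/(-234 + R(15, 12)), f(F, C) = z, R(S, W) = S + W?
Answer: 22703/207 ≈ 109.68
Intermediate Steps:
f(F, C) = -19
s = 58/207 (s = (9 - 67)/(-234 + (15 + 12)) = -58/(-234 + 27) = -58/(-207) = -58*(-1/207) = 58/207 ≈ 0.28019)
I(H, B) = B*H
I(X(5), 23) + f(Y, -16)*s = 23*5 - 19*58/207 = 115 - 1102/207 = 22703/207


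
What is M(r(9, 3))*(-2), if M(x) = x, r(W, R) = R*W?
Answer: -54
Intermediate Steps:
M(r(9, 3))*(-2) = (3*9)*(-2) = 27*(-2) = -54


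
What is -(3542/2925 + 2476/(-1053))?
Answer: 30022/26325 ≈ 1.1404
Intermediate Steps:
-(3542/2925 + 2476/(-1053)) = -(3542*(1/2925) + 2476*(-1/1053)) = -(3542/2925 - 2476/1053) = -1*(-30022/26325) = 30022/26325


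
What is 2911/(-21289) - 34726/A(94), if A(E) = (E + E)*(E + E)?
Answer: -421084099/376219208 ≈ -1.1193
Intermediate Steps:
A(E) = 4*E² (A(E) = (2*E)*(2*E) = 4*E²)
2911/(-21289) - 34726/A(94) = 2911/(-21289) - 34726/(4*94²) = 2911*(-1/21289) - 34726/(4*8836) = -2911/21289 - 34726/35344 = -2911/21289 - 34726*1/35344 = -2911/21289 - 17363/17672 = -421084099/376219208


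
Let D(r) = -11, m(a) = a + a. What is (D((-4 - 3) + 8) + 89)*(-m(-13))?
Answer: 2028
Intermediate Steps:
m(a) = 2*a
(D((-4 - 3) + 8) + 89)*(-m(-13)) = (-11 + 89)*(-2*(-13)) = 78*(-1*(-26)) = 78*26 = 2028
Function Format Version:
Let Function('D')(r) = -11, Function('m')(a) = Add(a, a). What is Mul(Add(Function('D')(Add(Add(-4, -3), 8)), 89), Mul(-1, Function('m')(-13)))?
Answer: 2028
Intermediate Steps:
Function('m')(a) = Mul(2, a)
Mul(Add(Function('D')(Add(Add(-4, -3), 8)), 89), Mul(-1, Function('m')(-13))) = Mul(Add(-11, 89), Mul(-1, Mul(2, -13))) = Mul(78, Mul(-1, -26)) = Mul(78, 26) = 2028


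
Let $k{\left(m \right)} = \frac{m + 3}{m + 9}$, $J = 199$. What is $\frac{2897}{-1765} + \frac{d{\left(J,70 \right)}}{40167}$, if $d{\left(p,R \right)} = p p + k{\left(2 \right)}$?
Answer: $- \frac{511139549}{779842305} \approx -0.65544$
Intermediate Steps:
$k{\left(m \right)} = \frac{3 + m}{9 + m}$
$d{\left(p,R \right)} = \frac{5}{11} + p^{2}$ ($d{\left(p,R \right)} = p p + \frac{3 + 2}{9 + 2} = p^{2} + \frac{1}{11} \cdot 5 = p^{2} + \frac{5}{11} = \frac{5}{11} + p^{2}$)
$\frac{2897}{-1765} + \frac{d{\left(J,70 \right)}}{40167} = \frac{2897}{-1765} + \frac{\frac{5}{11} + 199^{2}}{40167} = 2897 \left(- \frac{1}{1765}\right) + \left(\frac{5}{11} + 39601\right) \frac{1}{40167} = - \frac{2897}{1765} + \frac{435616}{11} \cdot \frac{1}{40167} = - \frac{2897}{1765} + \frac{435616}{441837} = - \frac{511139549}{779842305}$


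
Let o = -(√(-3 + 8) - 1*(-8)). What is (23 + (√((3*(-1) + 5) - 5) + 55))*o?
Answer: -(8 + √5)*(78 + I*√3) ≈ -798.41 - 17.729*I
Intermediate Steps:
o = -8 - √5 (o = -(√5 + 8) = -(8 + √5) = -8 - √5 ≈ -10.236)
(23 + (√((3*(-1) + 5) - 5) + 55))*o = (23 + (√((3*(-1) + 5) - 5) + 55))*(-8 - √5) = (23 + (√((-3 + 5) - 5) + 55))*(-8 - √5) = (23 + (√(2 - 5) + 55))*(-8 - √5) = (23 + (√(-3) + 55))*(-8 - √5) = (23 + (I*√3 + 55))*(-8 - √5) = (23 + (55 + I*√3))*(-8 - √5) = (78 + I*√3)*(-8 - √5) = (-8 - √5)*(78 + I*√3)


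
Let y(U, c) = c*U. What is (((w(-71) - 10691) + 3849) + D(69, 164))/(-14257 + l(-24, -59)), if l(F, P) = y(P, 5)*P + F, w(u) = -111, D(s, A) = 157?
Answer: -1699/781 ≈ -2.1754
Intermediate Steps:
y(U, c) = U*c
l(F, P) = F + 5*P**2 (l(F, P) = (P*5)*P + F = (5*P)*P + F = 5*P**2 + F = F + 5*P**2)
(((w(-71) - 10691) + 3849) + D(69, 164))/(-14257 + l(-24, -59)) = (((-111 - 10691) + 3849) + 157)/(-14257 + (-24 + 5*(-59)**2)) = ((-10802 + 3849) + 157)/(-14257 + (-24 + 5*3481)) = (-6953 + 157)/(-14257 + (-24 + 17405)) = -6796/(-14257 + 17381) = -6796/3124 = -6796*1/3124 = -1699/781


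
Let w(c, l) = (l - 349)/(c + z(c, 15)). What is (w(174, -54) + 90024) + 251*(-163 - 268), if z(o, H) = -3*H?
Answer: -2342656/129 ≈ -18160.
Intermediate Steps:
w(c, l) = (-349 + l)/(-45 + c) (w(c, l) = (l - 349)/(c - 3*15) = (-349 + l)/(c - 45) = (-349 + l)/(-45 + c))
(w(174, -54) + 90024) + 251*(-163 - 268) = ((-349 - 54)/(-45 + 174) + 90024) + 251*(-163 - 268) = (-403/129 + 90024) + 251*(-431) = ((1/129)*(-403) + 90024) - 108181 = (-403/129 + 90024) - 108181 = 11612693/129 - 108181 = -2342656/129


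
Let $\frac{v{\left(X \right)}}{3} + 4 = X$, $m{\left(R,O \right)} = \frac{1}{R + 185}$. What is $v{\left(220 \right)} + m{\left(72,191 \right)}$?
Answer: $\frac{166537}{257} \approx 648.0$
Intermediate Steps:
$m{\left(R,O \right)} = \frac{1}{185 + R}$
$v{\left(X \right)} = -12 + 3 X$
$v{\left(220 \right)} + m{\left(72,191 \right)} = \left(-12 + 3 \cdot 220\right) + \frac{1}{185 + 72} = \left(-12 + 660\right) + \frac{1}{257} = 648 + \frac{1}{257} = \frac{166537}{257}$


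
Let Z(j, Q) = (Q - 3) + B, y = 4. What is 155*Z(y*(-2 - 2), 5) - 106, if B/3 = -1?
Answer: -261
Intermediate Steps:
B = -3 (B = 3*(-1) = -3)
Z(j, Q) = -6 + Q (Z(j, Q) = (Q - 3) - 3 = (-3 + Q) - 3 = -6 + Q)
155*Z(y*(-2 - 2), 5) - 106 = 155*(-6 + 5) - 106 = 155*(-1) - 106 = -155 - 106 = -261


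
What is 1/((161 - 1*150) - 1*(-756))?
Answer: 1/767 ≈ 0.0013038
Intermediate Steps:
1/((161 - 1*150) - 1*(-756)) = 1/((161 - 150) + 756) = 1/(11 + 756) = 1/767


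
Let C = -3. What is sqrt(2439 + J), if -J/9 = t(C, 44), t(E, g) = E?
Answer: 3*sqrt(274) ≈ 49.659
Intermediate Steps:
J = 27 (J = -9*(-3) = 27)
sqrt(2439 + J) = sqrt(2439 + 27) = sqrt(2466) = 3*sqrt(274)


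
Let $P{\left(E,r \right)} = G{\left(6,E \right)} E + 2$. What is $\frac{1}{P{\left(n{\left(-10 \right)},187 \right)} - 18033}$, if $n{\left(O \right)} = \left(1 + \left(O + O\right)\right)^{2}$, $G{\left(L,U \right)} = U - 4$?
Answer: $\frac{1}{110846} \approx 9.0215 \cdot 10^{-6}$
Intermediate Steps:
$G{\left(L,U \right)} = -4 + U$ ($G{\left(L,U \right)} = U - 4 = -4 + U$)
$n{\left(O \right)} = \left(1 + 2 O\right)^{2}$
$P{\left(E,r \right)} = 2 + E \left(-4 + E\right)$ ($P{\left(E,r \right)} = \left(-4 + E\right) E + 2 = E \left(-4 + E\right) + 2 = 2 + E \left(-4 + E\right)$)
$\frac{1}{P{\left(n{\left(-10 \right)},187 \right)} - 18033} = \frac{1}{\left(2 + \left(1 + 2 \left(-10\right)\right)^{2} \left(-4 + \left(1 + 2 \left(-10\right)\right)^{2}\right)\right) - 18033} = \frac{1}{\left(2 + \left(1 - 20\right)^{2} \left(-4 + \left(1 - 20\right)^{2}\right)\right) - 18033} = \frac{1}{\left(2 + \left(-19\right)^{2} \left(-4 + \left(-19\right)^{2}\right)\right) - 18033} = \frac{1}{\left(2 + 361 \left(-4 + 361\right)\right) - 18033} = \frac{1}{\left(2 + 361 \cdot 357\right) - 18033} = \frac{1}{\left(2 + 128877\right) - 18033} = \frac{1}{128879 - 18033} = \frac{1}{110846}$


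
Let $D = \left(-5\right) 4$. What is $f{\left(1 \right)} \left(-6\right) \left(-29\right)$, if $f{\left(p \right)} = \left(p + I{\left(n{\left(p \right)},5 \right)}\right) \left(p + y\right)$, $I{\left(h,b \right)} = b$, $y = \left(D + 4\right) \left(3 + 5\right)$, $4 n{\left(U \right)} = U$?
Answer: $-132588$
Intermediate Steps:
$n{\left(U \right)} = \frac{U}{4}$
$D = -20$
$y = -128$ ($y = \left(-20 + 4\right) \left(3 + 5\right) = \left(-16\right) 8 = -128$)
$f{\left(p \right)} = \left(-128 + p\right) \left(5 + p\right)$ ($f{\left(p \right)} = \left(p + 5\right) \left(p - 128\right) = \left(5 + p\right) \left(-128 + p\right) = \left(-128 + p\right) \left(5 + p\right)$)
$f{\left(1 \right)} \left(-6\right) \left(-29\right) = \left(-640 + 1^{2} - 123\right) \left(-6\right) \left(-29\right) = \left(-640 + 1 - 123\right) \left(-6\right) \left(-29\right) = \left(-762\right) \left(-6\right) \left(-29\right) = 4572 \left(-29\right) = -132588$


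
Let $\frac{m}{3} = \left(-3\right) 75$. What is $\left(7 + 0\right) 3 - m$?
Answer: $696$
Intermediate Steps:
$m = -675$ ($m = 3 \left(\left(-3\right) 75\right) = 3 \left(-225\right) = -675$)
$\left(7 + 0\right) 3 - m = \left(7 + 0\right) 3 - -675 = 7 \cdot 3 + 675 = 21 + 675 = 696$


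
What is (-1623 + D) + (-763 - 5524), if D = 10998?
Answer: 3088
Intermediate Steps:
(-1623 + D) + (-763 - 5524) = (-1623 + 10998) + (-763 - 5524) = 9375 - 6287 = 3088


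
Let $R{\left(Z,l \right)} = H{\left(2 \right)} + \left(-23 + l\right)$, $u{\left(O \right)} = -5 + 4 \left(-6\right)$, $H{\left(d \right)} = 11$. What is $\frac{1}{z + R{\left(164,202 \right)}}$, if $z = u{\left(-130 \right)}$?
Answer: $\frac{1}{161} \approx 0.0062112$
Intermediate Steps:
$u{\left(O \right)} = -29$ ($u{\left(O \right)} = -5 - 24 = -29$)
$R{\left(Z,l \right)} = -12 + l$ ($R{\left(Z,l \right)} = 11 + \left(-23 + l\right) = -12 + l$)
$z = -29$
$\frac{1}{z + R{\left(164,202 \right)}} = \frac{1}{-29 + \left(-12 + 202\right)} = \frac{1}{-29 + 190} = \frac{1}{161}$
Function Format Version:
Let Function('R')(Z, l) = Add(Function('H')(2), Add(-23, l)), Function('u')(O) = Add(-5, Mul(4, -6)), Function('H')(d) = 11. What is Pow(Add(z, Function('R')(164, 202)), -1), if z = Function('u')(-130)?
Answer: Rational(1, 161) ≈ 0.0062112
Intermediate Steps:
Function('u')(O) = -29 (Function('u')(O) = Add(-5, -24) = -29)
Function('R')(Z, l) = Add(-12, l) (Function('R')(Z, l) = Add(11, Add(-23, l)) = Add(-12, l))
z = -29
Pow(Add(z, Function('R')(164, 202)), -1) = Pow(Add(-29, Add(-12, 202)), -1) = Pow(Add(-29, 190), -1) = Pow(161, -1) = Rational(1, 161)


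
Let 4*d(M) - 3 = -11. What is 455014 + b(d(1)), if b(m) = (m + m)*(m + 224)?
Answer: 454126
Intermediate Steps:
d(M) = -2 (d(M) = ¾ + (¼)*(-11) = ¾ - 11/4 = -2)
b(m) = 2*m*(224 + m) (b(m) = (2*m)*(224 + m) = 2*m*(224 + m))
455014 + b(d(1)) = 455014 + 2*(-2)*(224 - 2) = 455014 + 2*(-2)*222 = 455014 - 888 = 454126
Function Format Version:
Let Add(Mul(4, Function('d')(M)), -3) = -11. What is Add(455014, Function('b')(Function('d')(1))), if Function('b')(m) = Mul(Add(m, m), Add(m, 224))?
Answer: 454126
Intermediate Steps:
Function('d')(M) = -2 (Function('d')(M) = Add(Rational(3, 4), Mul(Rational(1, 4), -11)) = Add(Rational(3, 4), Rational(-11, 4)) = -2)
Function('b')(m) = Mul(2, m, Add(224, m)) (Function('b')(m) = Mul(Mul(2, m), Add(224, m)) = Mul(2, m, Add(224, m)))
Add(455014, Function('b')(Function('d')(1))) = Add(455014, Mul(2, -2, Add(224, -2))) = Add(455014, Mul(2, -2, 222)) = Add(455014, -888) = 454126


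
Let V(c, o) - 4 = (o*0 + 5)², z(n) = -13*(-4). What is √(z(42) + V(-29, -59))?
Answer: 9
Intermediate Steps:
z(n) = 52
V(c, o) = 29 (V(c, o) = 4 + (o*0 + 5)² = 4 + (0 + 5)² = 4 + 5² = 4 + 25 = 29)
√(z(42) + V(-29, -59)) = √(52 + 29) = √81 = 9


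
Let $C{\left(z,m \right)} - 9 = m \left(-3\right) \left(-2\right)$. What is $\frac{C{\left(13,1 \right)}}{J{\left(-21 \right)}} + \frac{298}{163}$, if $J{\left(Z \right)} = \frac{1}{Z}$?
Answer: $- \frac{51047}{163} \approx -313.17$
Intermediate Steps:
$C{\left(z,m \right)} = 9 + 6 m$ ($C{\left(z,m \right)} = 9 + m \left(-3\right) \left(-2\right) = 9 + - 3 m \left(-2\right) = 9 + 6 m$)
$\frac{C{\left(13,1 \right)}}{J{\left(-21 \right)}} + \frac{298}{163} = \frac{9 + 6 \cdot 1}{\frac{1}{-21}} + \frac{298}{163} = \frac{9 + 6}{- \frac{1}{21}} + 298 \cdot \frac{1}{163} = 15 \left(-21\right) + \frac{298}{163} = -315 + \frac{298}{163} = - \frac{51047}{163}$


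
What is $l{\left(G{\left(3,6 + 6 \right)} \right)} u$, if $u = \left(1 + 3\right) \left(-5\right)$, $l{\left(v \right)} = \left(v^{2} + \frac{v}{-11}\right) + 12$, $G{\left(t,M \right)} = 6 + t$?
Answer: $- \frac{20280}{11} \approx -1843.6$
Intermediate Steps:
$l{\left(v \right)} = 12 + v^{2} - \frac{v}{11}$ ($l{\left(v \right)} = \left(v^{2} - \frac{v}{11}\right) + 12 = 12 + v^{2} - \frac{v}{11}$)
$u = -20$ ($u = 4 \left(-5\right) = -20$)
$l{\left(G{\left(3,6 + 6 \right)} \right)} u = \left(12 + \left(6 + 3\right)^{2} - \frac{6 + 3}{11}\right) \left(-20\right) = \left(12 + 9^{2} - \frac{9}{11}\right) \left(-20\right) = \left(12 + 81 - \frac{9}{11}\right) \left(-20\right) = \frac{1014}{11} \left(-20\right) = - \frac{20280}{11}$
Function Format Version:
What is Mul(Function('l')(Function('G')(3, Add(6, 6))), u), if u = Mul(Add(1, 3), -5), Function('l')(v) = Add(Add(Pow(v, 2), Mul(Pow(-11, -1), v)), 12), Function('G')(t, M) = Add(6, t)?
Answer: Rational(-20280, 11) ≈ -1843.6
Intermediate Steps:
Function('l')(v) = Add(12, Pow(v, 2), Mul(Rational(-1, 11), v)) (Function('l')(v) = Add(Add(Pow(v, 2), Mul(Rational(-1, 11), v)), 12) = Add(12, Pow(v, 2), Mul(Rational(-1, 11), v)))
u = -20 (u = Mul(4, -5) = -20)
Mul(Function('l')(Function('G')(3, Add(6, 6))), u) = Mul(Add(12, Pow(Add(6, 3), 2), Mul(Rational(-1, 11), Add(6, 3))), -20) = Mul(Add(12, Pow(9, 2), Mul(Rational(-1, 11), 9)), -20) = Mul(Add(12, 81, Rational(-9, 11)), -20) = Mul(Rational(1014, 11), -20) = Rational(-20280, 11)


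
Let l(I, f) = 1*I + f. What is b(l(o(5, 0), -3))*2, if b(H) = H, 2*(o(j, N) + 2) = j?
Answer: -5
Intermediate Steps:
o(j, N) = -2 + j/2
l(I, f) = I + f
b(l(o(5, 0), -3))*2 = ((-2 + (½)*5) - 3)*2 = ((-2 + 5/2) - 3)*2 = (½ - 3)*2 = -5/2*2 = -5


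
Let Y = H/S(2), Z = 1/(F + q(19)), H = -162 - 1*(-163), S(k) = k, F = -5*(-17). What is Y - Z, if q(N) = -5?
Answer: 39/80 ≈ 0.48750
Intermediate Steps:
F = 85
H = 1 (H = -162 + 163 = 1)
Z = 1/80 (Z = 1/(85 - 5) = 1/80 ≈ 0.012500)
Y = ½ (Y = 1/2 = 1*(½) = ½ ≈ 0.50000)
Y - Z = ½ - 1*1/80 = ½ - 1/80 = 39/80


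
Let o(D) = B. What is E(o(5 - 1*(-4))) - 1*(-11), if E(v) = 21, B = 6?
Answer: 32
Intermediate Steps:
o(D) = 6
E(o(5 - 1*(-4))) - 1*(-11) = 21 - 1*(-11) = 21 + 11 = 32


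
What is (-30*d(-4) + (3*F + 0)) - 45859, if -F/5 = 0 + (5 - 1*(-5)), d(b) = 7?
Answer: -46219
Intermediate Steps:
F = -50 (F = -5*(0 + (5 - 1*(-5))) = -5*(0 + (5 + 5)) = -5*(0 + 10) = -5*10 = -50)
(-30*d(-4) + (3*F + 0)) - 45859 = (-30*7 + (3*(-50) + 0)) - 45859 = (-210 + (-150 + 0)) - 45859 = (-210 - 150) - 45859 = -360 - 45859 = -46219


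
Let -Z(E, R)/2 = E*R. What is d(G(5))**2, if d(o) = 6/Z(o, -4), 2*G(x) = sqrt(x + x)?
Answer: 9/40 ≈ 0.22500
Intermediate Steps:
G(x) = sqrt(2)*sqrt(x)/2 (G(x) = sqrt(x + x)/2 = sqrt(2*x)/2 = (sqrt(2)*sqrt(x))/2 = sqrt(2)*sqrt(x)/2)
Z(E, R) = -2*E*R
d(o) = 3/(4*o) (d(o) = 6/((-2*o*(-4))) = 6/((8*o)) = 6*(1/(8*o)) = 3/(4*o))
d(G(5))**2 = (3/(4*((sqrt(2)*sqrt(5)/2))))**2 = (3/(4*((sqrt(10)/2))))**2 = (3*(sqrt(10)/5)/4)**2 = (3*sqrt(10)/20)**2 = 9/40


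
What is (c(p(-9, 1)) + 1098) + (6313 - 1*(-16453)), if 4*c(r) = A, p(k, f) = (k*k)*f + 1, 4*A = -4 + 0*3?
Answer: 95455/4 ≈ 23864.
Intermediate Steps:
A = -1 (A = (-4 + 0*3)/4 = (-4 + 0)/4 = (¼)*(-4) = -1)
p(k, f) = 1 + f*k² (p(k, f) = k²*f + 1 = f*k² + 1 = 1 + f*k²)
c(r) = -¼ (c(r) = (¼)*(-1) = -¼)
(c(p(-9, 1)) + 1098) + (6313 - 1*(-16453)) = (-¼ + 1098) + (6313 - 1*(-16453)) = 4391/4 + (6313 + 16453) = 4391/4 + 22766 = 95455/4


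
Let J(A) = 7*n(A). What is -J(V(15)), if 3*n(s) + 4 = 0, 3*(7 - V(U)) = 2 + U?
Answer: 28/3 ≈ 9.3333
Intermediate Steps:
V(U) = 19/3 - U/3 (V(U) = 7 - (2 + U)/3 = 7 + (-⅔ - U/3) = 19/3 - U/3)
n(s) = -4/3 (n(s) = -4/3 + (⅓)*0 = -4/3 + 0 = -4/3)
J(A) = -28/3 (J(A) = 7*(-4/3) = -28/3)
-J(V(15)) = -1*(-28/3) = 28/3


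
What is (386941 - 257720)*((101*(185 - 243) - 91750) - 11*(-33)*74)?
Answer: -9141868866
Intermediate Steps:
(386941 - 257720)*((101*(185 - 243) - 91750) - 11*(-33)*74) = 129221*((101*(-58) - 91750) + 363*74) = 129221*((-5858 - 91750) + 26862) = 129221*(-97608 + 26862) = 129221*(-70746) = -9141868866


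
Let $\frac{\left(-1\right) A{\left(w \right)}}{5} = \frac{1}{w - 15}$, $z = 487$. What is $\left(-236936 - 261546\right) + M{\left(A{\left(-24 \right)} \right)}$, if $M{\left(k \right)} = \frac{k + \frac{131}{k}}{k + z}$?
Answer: $- \frac{3382186136}{6785} \approx -4.9848 \cdot 10^{5}$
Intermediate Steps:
$A{\left(w \right)} = - \frac{5}{-15 + w}$ ($A{\left(w \right)} = - \frac{5}{w - 15} = - \frac{5}{-15 + w}$)
$M{\left(k \right)} = \frac{k + \frac{131}{k}}{487 + k}$ ($M{\left(k \right)} = \frac{k + \frac{131}{k}}{k + 487} = \frac{k + \frac{131}{k}}{487 + k}$)
$\left(-236936 - 261546\right) + M{\left(A{\left(-24 \right)} \right)} = \left(-236936 - 261546\right) + \frac{131 + \left(- \frac{5}{-15 - 24}\right)^{2}}{- \frac{5}{-15 - 24} \left(487 - \frac{5}{-15 - 24}\right)} = -498482 + \frac{131 + \left(- \frac{5}{-39}\right)^{2}}{- \frac{5}{-39} \left(487 - \frac{5}{-39}\right)} = -498482 + \frac{131 + \left(\left(-5\right) \left(- \frac{1}{39}\right)\right)^{2}}{\left(-5\right) \left(- \frac{1}{39}\right) \left(487 - - \frac{5}{39}\right)} = -498482 + \frac{131 + \left(\frac{5}{39}\right)^{2}}{\frac{5}{39} \left(487 + \frac{5}{39}\right)} = -498482 + \frac{39 \left(131 + \frac{25}{1521}\right)}{5 \cdot \frac{18998}{39}} = -498482 + \frac{39}{5} \cdot \frac{39}{18998} \cdot \frac{199276}{1521} = -498482 + \frac{14234}{6785} = - \frac{3382186136}{6785}$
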